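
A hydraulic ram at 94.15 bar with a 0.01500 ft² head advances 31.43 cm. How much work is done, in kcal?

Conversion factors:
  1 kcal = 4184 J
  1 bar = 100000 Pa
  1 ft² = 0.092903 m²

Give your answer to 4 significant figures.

94.15 bar → 9.415×10⁶ Pa
0.01500 ft² → 0.00139354 m²
F = P × A = 9.415×10⁶ × 0.00139354 = 13120.2 N
31.43 cm → 0.3143 m
W = F × d = 13120.2 × 0.3143 = 4123.68 J
In kcal: 4123.68 / 4184 = 0.985583 kcal

0.9856 kcal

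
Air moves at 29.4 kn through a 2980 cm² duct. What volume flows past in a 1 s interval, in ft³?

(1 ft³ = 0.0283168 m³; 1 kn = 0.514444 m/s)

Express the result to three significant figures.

159 ft³

29.4 kn × 0.514444 = 15.1247 m/s
2980 cm² × 0.0001 = 0.298 m²
V = v × A × t = 15.1247 m/s × 0.298 m² × 1 s = 4.50716 m³
4.50716 m³ ÷ (0.0283168 m³/ft³) = 159.169 ft³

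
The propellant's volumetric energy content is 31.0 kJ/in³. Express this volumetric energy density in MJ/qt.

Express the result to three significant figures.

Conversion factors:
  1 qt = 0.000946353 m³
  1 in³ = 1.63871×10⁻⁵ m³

1.79 MJ/qt

31.0 kJ/in³ × 1000 J/kJ ÷ 1.63871×10⁻⁵ m³/in³ = 1.89173×10⁹ J/m³
1.89173×10⁹ J/m³ ÷ 1000000 J/MJ × 0.000946353 m³/qt = 1.79024 MJ/qt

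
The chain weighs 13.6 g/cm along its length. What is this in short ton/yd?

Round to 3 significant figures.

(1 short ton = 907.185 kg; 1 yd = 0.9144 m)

0.00137 short ton/yd

13.6 g/cm × 0.001 kg/g ÷ 0.01 m/cm = 1.36 kg/m
1.36 kg/m ÷ 907.185 kg/short ton × 0.9144 m/yd = 0.00137082 short ton/yd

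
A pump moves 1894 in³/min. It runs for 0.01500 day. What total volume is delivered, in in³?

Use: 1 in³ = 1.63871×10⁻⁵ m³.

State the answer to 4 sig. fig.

4.091×10⁴ in³

1894 in³/min → 5.17286×10⁻⁴ m³/s
0.01500 day → 1296 s
V = Q × t = 5.17286×10⁻⁴ × 1296 = 0.670403 m³
In in³: 0.670403 / 1.63871×10⁻⁵ = 40910.4 in³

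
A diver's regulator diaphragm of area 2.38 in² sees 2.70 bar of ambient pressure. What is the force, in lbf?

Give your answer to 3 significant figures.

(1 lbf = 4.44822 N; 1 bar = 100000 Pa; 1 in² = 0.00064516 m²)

2.70 bar × 100000 → 270000 Pa
2.38 in² × 0.00064516 → 0.00153548 m²
F = P × A = 270000 Pa × 0.00153548 m² = 414.58 N
414.58 N ÷ (4.44822 N/lbf) = 93.2013 lbf

93.2 lbf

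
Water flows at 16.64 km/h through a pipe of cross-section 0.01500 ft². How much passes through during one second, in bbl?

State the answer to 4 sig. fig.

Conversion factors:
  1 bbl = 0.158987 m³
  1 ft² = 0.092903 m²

0.04051 bbl

16.64 km/h × (1/3.6) → 4.62222 m/s
0.01500 ft² × 0.092903 → 0.00139354 m²
V = v × A × t = 4.62222 m/s × 0.00139354 m² × 1 s = 0.00644125 m³
0.00644125 m³ ÷ (0.158987 m³/bbl) = 0.0405143 bbl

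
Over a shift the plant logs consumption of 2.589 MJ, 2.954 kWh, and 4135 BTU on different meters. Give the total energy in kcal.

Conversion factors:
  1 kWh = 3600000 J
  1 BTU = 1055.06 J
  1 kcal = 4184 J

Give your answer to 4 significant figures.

2.589 MJ × 1000000 = 2.589×10⁶ J
2.954 kWh × 3600000 = 1.06344×10⁷ J
4135 BTU × 1055.06 = 4.36267×10⁶ J
Combined: 2.589×10⁶ + 1.06344×10⁷ + 4.36267×10⁶ = 1.75861×10⁷ J
In kcal: 1.75861×10⁷ / 4184 = 4203.18 kcal

4203 kcal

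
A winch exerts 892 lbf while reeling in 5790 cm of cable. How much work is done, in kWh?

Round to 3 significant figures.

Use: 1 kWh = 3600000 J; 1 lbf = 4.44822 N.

0.0638 kWh

892 lbf × 4.44822 = 3967.81 N
5790 cm × 0.01 = 57.9 m
W = F × d = 3967.81 N × 57.9 m = 229736 J
229736 J ÷ (3600000 J/kWh) = 0.0638156 kWh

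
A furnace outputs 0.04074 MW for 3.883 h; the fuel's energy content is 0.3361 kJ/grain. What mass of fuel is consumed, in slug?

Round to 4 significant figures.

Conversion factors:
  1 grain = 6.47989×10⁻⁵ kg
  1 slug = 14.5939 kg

7.523 slug

0.04074 MW → 40740 W
3.883 h → 13978.8 s
E = P × t = 40740 × 13978.8 = 5.69496×10⁸ J
0.3361 kJ/grain → 5.18682×10⁶ J/kg
m = E / e_s = 5.69496×10⁸ / 5.18682×10⁶ = 109.797 kg
In slug: 109.797 / 14.5939 = 7.52349 slug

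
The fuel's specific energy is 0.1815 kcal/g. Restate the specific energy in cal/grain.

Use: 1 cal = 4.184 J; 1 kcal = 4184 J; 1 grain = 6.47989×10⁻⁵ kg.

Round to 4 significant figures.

11.76 cal/grain

0.1815 kcal/g × 4184 J/kcal ÷ 0.001 kg/g = 759396 J/kg
759396 J/kg ÷ 4.184 J/cal × 6.47989×10⁻⁵ kg/grain = 11.761 cal/grain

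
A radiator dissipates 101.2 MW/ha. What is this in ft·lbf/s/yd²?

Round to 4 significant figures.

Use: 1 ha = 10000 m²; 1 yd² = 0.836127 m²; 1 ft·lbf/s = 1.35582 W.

6241 ft·lbf/s/yd²

101.2 MW/ha × 1000000 W/MW ÷ 10000 m²/ha = 10120 W/m²
10120 W/m² ÷ 1.35582 W/ft·lbf/s × 0.836127 m²/yd² = 6240.95 ft·lbf/s/yd²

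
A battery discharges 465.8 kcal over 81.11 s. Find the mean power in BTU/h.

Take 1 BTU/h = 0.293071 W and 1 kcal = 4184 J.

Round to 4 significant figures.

465.8 kcal × 4184 → 1.94891×10⁶ J
P = E / t = 1.94891×10⁶ J / 81.11 s = 24028 W
24028 W ÷ (0.293071 W/BTU/h) = 81987 BTU/h

8.199×10⁴ BTU/h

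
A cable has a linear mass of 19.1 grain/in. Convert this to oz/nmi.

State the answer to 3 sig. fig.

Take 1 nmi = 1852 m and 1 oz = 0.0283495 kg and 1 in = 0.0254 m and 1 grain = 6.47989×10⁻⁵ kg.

19.1 grain/in × 6.47989×10⁻⁵ kg/grain ÷ 0.0254 m/in = 0.0487267 kg/m
0.0487267 kg/m ÷ 0.0283495 kg/oz × 1852 m/nmi = 3183.19 oz/nmi

3180 oz/nmi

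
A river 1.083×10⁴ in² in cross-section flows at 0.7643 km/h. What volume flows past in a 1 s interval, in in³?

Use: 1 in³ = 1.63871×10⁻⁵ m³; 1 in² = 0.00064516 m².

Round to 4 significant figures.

0.7643 km/h × (1/3.6) = 0.212306 m/s
1.083×10⁴ in² × 0.00064516 = 6.98708 m²
V = v × A × t = 0.212306 m/s × 6.98708 m² × 1 s = 1.4834 m³
1.4834 m³ ÷ (1.63871×10⁻⁵ m³/in³) = 90522.4 in³

9.052×10⁴ in³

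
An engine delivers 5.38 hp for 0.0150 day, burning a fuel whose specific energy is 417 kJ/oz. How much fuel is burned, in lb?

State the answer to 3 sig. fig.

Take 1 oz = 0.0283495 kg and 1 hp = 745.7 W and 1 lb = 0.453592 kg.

5.38 hp → 4011.87 W
0.0150 day → 1296 s
E = P × t = 4011.87 × 1296 = 5.19938×10⁶ J
417 kJ/oz → 1.47093×10⁷ J/kg
m = E / e_s = 5.19938×10⁶ / 1.47093×10⁷ = 0.353476 kg
In lb: 0.353476 / 0.453592 = 0.779282 lb

0.779 lb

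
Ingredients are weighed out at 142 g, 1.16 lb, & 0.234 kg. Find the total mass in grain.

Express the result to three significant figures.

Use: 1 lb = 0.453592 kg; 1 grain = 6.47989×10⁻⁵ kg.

142 g × 0.001 = 0.142 kg
1.16 lb × 0.453592 = 0.526167 kg
0.234 kg (already kg)
Combined: 0.142 + 0.526167 + 0.234 = 0.902167 kg
In grain: 0.902167 / 6.47989×10⁻⁵ = 13922.6 grain

1.39×10⁴ grain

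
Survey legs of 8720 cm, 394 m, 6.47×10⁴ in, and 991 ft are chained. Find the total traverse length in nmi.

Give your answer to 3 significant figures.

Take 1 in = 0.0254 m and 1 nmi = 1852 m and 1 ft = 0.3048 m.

1.31 nmi

8720 cm × 0.01 → 87.2 m
394 m (already m)
6.47×10⁴ in × 0.0254 → 1643.38 m
991 ft × 0.3048 → 302.057 m
Combined: 87.2 + 394 + 1643.38 + 302.057 = 2426.64 m
In nmi: 2426.64 / 1852 = 1.31028 nmi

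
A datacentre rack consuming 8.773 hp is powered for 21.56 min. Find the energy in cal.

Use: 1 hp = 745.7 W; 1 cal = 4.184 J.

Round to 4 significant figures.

8.773 hp × 745.7 → 6542.03 W
21.56 min × 60 → 1293.6 s
E = P × t = 6542.03 W × 1293.6 s = 8.46277×10⁶ J
8.46277×10⁶ J ÷ (4.184 J/cal) = 2.02265×10⁶ cal

2.023×10⁶ cal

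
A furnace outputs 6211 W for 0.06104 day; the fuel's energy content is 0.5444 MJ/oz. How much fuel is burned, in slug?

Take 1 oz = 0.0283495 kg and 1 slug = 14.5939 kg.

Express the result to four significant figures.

0.06104 day → 5273.86 s
E = P × t = 6211 × 5273.86 = 3.27559×10⁷ J
0.5444 MJ/oz → 1.92032×10⁷ J/kg
m = E / e_s = 3.27559×10⁷ / 1.92032×10⁷ = 1.70575 kg
In slug: 1.70575 / 14.5939 = 0.116881 slug

0.1169 slug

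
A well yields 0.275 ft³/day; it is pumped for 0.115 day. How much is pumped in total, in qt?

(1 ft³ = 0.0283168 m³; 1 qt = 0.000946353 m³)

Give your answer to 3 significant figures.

0.275 ft³/day → 9.01287×10⁻⁸ m³/s
0.115 day → 9936 s
V = Q × t = 9.01287×10⁻⁸ × 9936 = 8.95519×10⁻⁴ m³
In qt: 8.95519×10⁻⁴ / 0.000946353 = 0.946284 qt

0.946 qt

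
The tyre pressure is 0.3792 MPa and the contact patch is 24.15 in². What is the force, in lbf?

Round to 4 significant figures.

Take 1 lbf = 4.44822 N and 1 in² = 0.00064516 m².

1328 lbf

0.3792 MPa × 1000000 = 379200 Pa
24.15 in² × 0.00064516 = 0.0155806 m²
F = P × A = 379200 Pa × 0.0155806 m² = 5908.16 N
5908.16 N ÷ (4.44822 N/lbf) = 1328.21 lbf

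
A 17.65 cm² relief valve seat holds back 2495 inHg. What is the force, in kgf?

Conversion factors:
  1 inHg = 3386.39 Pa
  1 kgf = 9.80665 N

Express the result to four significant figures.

1521 kgf

2495 inHg × 3386.39 = 8.44904×10⁶ Pa
17.65 cm² × 0.0001 = 0.001765 m²
F = P × A = 8.44904×10⁶ Pa × 0.001765 m² = 14912.6 N
14912.6 N ÷ (9.80665 N/kgf) = 1520.66 kgf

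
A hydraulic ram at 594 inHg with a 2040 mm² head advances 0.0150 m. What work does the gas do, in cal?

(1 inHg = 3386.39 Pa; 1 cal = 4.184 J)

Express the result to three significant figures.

594 inHg → 2.01152×10⁶ Pa
2040 mm² → 0.00204 m²
F = P × A = 2.01152×10⁶ × 0.00204 = 4103.5 N
W = F × d = 4103.5 × 0.015 = 61.5525 J
In cal: 61.5525 / 4.184 = 14.7114 cal

14.7 cal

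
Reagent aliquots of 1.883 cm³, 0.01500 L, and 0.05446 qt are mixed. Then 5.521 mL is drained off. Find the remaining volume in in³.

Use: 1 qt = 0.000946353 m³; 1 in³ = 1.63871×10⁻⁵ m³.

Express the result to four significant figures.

1.883 cm³ × 10⁻⁶ = 1.883×10⁻⁶ m³
0.01500 L × 0.001 = 1.5×10⁻⁵ m³
0.05446 qt × 0.000946353 = 5.15384×10⁻⁵ m³
5.521 mL × 10⁻⁶ = 5.521×10⁻⁶ m³
Sum: 1.883×10⁻⁶ + 1.5×10⁻⁵ + 5.15384×10⁻⁵ − 5.521×10⁻⁶ = 6.29004×10⁻⁵ m³
In in³: 6.29004×10⁻⁵ / 1.63871×10⁻⁵ = 3.83841 in³

3.838 in³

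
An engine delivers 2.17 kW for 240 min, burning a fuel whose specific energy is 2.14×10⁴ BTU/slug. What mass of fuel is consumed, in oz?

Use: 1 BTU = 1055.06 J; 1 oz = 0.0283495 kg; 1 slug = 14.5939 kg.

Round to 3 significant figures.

712 oz

2.17 kW → 2170 W
240 min → 14400 s
E = P × t = 2170 × 14400 = 3.1248×10⁷ J
2.14×10⁴ BTU/slug → 1.5471×10⁶ J/kg
m = E / e_s = 3.1248×10⁷ / 1.5471×10⁶ = 20.1978 kg
In oz: 20.1978 / 0.0283495 = 712.457 oz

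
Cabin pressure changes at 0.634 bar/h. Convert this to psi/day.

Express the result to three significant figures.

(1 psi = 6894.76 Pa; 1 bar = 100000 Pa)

221 psi/day

0.634 bar/h × 100000 Pa/bar ÷ 3600 s/h = 17.6111 Pa/s
17.6111 Pa/s ÷ 6894.76 Pa/psi × 86400 s/day = 220.689 psi/day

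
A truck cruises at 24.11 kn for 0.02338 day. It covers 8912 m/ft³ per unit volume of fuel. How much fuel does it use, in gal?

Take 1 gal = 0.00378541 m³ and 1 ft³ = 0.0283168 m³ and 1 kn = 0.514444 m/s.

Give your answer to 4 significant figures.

21.03 gal

24.11 kn → 12.4032 m/s
0.02338 day → 2020.03 s
d = v × t = 12.4032 × 2020.03 = 25054.8 m
8912 m/ft³ → 314725 m/m³
V = d / (distance per unit fuel) = 25054.8 / 314725 = 0.0796085 m³
In gal: 0.0796085 / 0.00378541 = 21.0304 gal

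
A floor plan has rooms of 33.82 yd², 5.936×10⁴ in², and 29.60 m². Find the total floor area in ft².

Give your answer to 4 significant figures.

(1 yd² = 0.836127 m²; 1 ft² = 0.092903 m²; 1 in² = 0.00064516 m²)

33.82 yd² × 0.836127 → 28.2778 m²
5.936×10⁴ in² × 0.00064516 → 38.2967 m²
29.60 m² (already m²)
Total: 28.2778 + 38.2967 + 29.6 = 96.1745 m²
In ft²: 96.1745 / 0.092903 = 1035.21 ft²

1035 ft²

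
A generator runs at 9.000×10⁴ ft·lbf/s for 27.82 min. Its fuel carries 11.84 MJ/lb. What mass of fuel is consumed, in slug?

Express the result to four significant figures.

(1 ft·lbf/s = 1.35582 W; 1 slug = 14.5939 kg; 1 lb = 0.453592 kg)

0.5347 slug

9.000×10⁴ ft·lbf/s → 122024 W
27.82 min → 1669.2 s
E = P × t = 122024 × 1669.2 = 2.03682×10⁸ J
11.84 MJ/lb → 2.61028×10⁷ J/kg
m = E / e_s = 2.03682×10⁸ / 2.61028×10⁷ = 7.80307 kg
In slug: 7.80307 / 14.5939 = 0.53468 slug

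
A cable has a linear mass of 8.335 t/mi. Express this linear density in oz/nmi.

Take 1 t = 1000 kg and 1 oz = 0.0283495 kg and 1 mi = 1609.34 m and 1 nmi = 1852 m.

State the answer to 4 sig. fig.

8.335 t/mi × 1000 kg/t ÷ 1609.34 m/mi = 5.17914 kg/m
5.17914 kg/m ÷ 0.0283495 kg/oz × 1852 m/nmi = 338340 oz/nmi

3.383×10⁵ oz/nmi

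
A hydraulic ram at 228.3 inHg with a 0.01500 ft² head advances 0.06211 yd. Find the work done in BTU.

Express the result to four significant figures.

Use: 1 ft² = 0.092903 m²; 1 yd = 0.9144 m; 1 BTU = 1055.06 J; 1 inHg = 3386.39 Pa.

228.3 inHg → 773113 Pa
0.01500 ft² → 0.00139354 m²
F = P × A = 773113 × 0.00139354 = 1077.36 N
0.06211 yd → 0.0567934 m
W = F × d = 1077.36 × 0.0567934 = 61.1869 J
In BTU: 61.1869 / 1055.06 = 0.0579938 BTU

0.05799 BTU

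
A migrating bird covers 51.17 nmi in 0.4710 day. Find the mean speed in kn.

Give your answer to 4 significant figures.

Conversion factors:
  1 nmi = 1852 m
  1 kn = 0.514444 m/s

51.17 nmi × 1852 = 94766.8 m
0.4710 day × 86400 = 40694.4 s
v = d / t = 94766.8 m / 40694.4 s = 2.32874 m/s
2.32874 m/s ÷ (0.514444 m/s/kn) = 4.52671 kn

4.527 kn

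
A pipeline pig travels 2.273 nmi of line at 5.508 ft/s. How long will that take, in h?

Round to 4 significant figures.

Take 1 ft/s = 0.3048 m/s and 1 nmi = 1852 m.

2.273 nmi × 1852 = 4209.6 m
5.508 ft/s × 0.3048 = 1.67884 m/s
t = d / v = 4209.6 m / 1.67884 m/s = 2507.45 s
2507.45 s ÷ (3600 s/h) = 0.696514 h

0.6965 h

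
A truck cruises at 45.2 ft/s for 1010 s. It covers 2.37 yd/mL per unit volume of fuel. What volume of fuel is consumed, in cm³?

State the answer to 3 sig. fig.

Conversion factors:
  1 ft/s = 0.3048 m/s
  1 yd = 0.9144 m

45.2 ft/s → 13.777 m/s
d = v × t = 13.777 × 1010 = 13914.8 m
2.37 yd/mL → 2.16713×10⁶ m/m³
V = d / (distance per unit fuel) = 13914.8 / 2.16713×10⁶ = 0.00642084 m³
In cm³: 0.00642084 / 10⁻⁶ = 6420.84 cm³

6420 cm³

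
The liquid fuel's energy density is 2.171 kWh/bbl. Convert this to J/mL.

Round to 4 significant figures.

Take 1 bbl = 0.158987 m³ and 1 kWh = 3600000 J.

49.16 J/mL

2.171 kWh/bbl × 3600000 J/kWh ÷ 0.158987 m³/bbl = 4.91587×10⁷ J/m³
4.91587×10⁷ J/m³ × 10⁻⁶ m³/mL = 49.1587 J/mL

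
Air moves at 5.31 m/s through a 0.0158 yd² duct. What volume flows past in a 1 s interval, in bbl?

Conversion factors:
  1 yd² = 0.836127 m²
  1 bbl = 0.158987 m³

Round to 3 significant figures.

0.0158 yd² × 0.836127 → 0.0132108 m²
V = v × A × t = 5.31 m/s × 0.0132108 m² × 1 s = 0.0701493 m³
0.0701493 m³ ÷ (0.158987 m³/bbl) = 0.441227 bbl

0.441 bbl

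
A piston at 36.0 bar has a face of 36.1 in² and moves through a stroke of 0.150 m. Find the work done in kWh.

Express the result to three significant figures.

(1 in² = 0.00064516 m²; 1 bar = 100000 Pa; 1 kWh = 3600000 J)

36.0 bar → 3.6×10⁶ Pa
36.1 in² → 0.0232903 m²
F = P × A = 3.6×10⁶ × 0.0232903 = 83845.1 N
W = F × d = 83845.1 × 0.15 = 12576.8 J
In kWh: 12576.8 / 3600000 = 0.00349356 kWh

0.00349 kWh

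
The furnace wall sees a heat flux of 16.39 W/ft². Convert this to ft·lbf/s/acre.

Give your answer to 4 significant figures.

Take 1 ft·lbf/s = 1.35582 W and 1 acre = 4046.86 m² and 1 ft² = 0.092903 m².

16.39 W/ft² ÷ 0.092903 m²/ft² = 176.421 W/m²
176.421 W/m² ÷ 1.35582 W/ft·lbf/s × 4046.86 m²/acre = 526583 ft·lbf/s/acre

5.266×10⁵ ft·lbf/s/acre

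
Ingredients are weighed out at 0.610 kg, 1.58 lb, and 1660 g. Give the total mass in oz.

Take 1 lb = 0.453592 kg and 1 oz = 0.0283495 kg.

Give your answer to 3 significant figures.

105 oz

0.610 kg (already kg)
1.58 lb × 0.453592 = 0.716675 kg
1660 g × 0.001 = 1.66 kg
Sum: 0.61 + 0.716675 + 1.66 = 2.98668 kg
In oz: 2.98668 / 0.0283495 = 105.352 oz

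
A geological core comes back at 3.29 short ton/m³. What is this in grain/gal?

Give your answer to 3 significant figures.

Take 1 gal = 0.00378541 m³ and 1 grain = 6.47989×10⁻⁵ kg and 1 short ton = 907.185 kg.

1.74×10⁵ grain/gal

3.29 short ton/m³ × 907.185 kg/short ton = 2984.64 kg/m³
2984.64 kg/m³ ÷ 6.47989×10⁻⁵ kg/grain × 0.00378541 m³/gal = 174356 grain/gal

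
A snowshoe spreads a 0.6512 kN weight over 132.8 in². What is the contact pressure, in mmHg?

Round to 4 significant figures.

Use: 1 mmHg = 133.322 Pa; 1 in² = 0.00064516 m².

57.01 mmHg

0.6512 kN × 1000 → 651.2 N
132.8 in² × 0.00064516 → 0.0856772 m²
P = F / A = 651.2 N / 0.0856772 m² = 7600.62 Pa
7600.62 Pa ÷ (133.322 Pa/mmHg) = 57.0095 mmHg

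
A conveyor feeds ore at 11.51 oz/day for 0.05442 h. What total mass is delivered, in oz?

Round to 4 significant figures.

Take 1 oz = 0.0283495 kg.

11.51 oz/day → 3.77665×10⁻⁶ kg/s
0.05442 h → 195.912 s
m = ṁ × t = 3.77665×10⁻⁶ × 195.912 = 7.39891×10⁻⁴ kg
In oz: 7.39891×10⁻⁴ / 0.0283495 = 0.0260989 oz

0.02610 oz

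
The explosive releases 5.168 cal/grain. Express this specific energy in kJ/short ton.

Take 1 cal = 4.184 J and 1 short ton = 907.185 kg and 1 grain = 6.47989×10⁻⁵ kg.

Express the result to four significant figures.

5.168 cal/grain × 4.184 J/cal ÷ 6.47989×10⁻⁵ kg/grain = 333693 J/kg
333693 J/kg ÷ 1000 J/kJ × 907.185 kg/short ton = 302721 kJ/short ton

3.027×10⁵ kJ/short ton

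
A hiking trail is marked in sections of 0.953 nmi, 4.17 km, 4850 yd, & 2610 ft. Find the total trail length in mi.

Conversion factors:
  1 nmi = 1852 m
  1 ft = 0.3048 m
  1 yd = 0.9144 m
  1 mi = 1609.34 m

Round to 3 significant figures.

0.953 nmi × 1852 → 1764.96 m
4.17 km × 1000 → 4170 m
4850 yd × 0.9144 → 4434.84 m
2610 ft × 0.3048 → 795.528 m
Combined: 1764.96 + 4170 + 4434.84 + 795.528 = 11165.3 m
In mi: 11165.3 / 1609.34 = 6.93781 mi

6.94 mi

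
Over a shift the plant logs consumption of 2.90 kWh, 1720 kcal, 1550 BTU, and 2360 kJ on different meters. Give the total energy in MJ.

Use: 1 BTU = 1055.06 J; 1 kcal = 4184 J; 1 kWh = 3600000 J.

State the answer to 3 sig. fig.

21.6 MJ

2.90 kWh × 3600000 = 1.044×10⁷ J
1720 kcal × 4184 = 7.19648×10⁶ J
1550 BTU × 1055.06 = 1.63534×10⁶ J
2360 kJ × 1000 = 2.36×10⁶ J
Total: 1.044×10⁷ + 7.19648×10⁶ + 1.63534×10⁶ + 2.36×10⁶ = 2.16318×10⁷ J
In MJ: 2.16318×10⁷ / 1000000 = 21.6318 MJ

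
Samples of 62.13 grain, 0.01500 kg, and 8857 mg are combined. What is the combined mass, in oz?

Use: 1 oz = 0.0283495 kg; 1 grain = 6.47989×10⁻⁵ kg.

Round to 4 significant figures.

62.13 grain × 6.47989×10⁻⁵ → 0.00402596 kg
0.01500 kg (already kg)
8857 mg × 10⁻⁶ → 0.008857 kg
Combined: 0.00402596 + 0.015 + 0.008857 = 0.027883 kg
In oz: 0.027883 / 0.0283495 = 0.983545 oz

0.9835 oz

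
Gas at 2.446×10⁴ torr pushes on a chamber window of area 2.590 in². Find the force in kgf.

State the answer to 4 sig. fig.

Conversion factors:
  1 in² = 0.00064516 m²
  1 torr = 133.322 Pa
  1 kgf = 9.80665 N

555.7 kgf

2.446×10⁴ torr × 133.322 = 3.26106×10⁶ Pa
2.590 in² × 0.00064516 = 0.00167096 m²
F = P × A = 3.26106×10⁶ Pa × 0.00167096 m² = 5449.1 N
5449.1 N ÷ (9.80665 N/kgf) = 555.654 kgf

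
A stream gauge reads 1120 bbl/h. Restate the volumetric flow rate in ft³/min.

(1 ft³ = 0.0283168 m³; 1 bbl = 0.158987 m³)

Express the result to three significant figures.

105 ft³/min

1120 bbl/h × 0.158987 m³/bbl ÷ 3600 s/h = 0.0494626 m³/s
0.0494626 m³/s ÷ 0.0283168 m³/ft³ × 60 s/min = 104.805 ft³/min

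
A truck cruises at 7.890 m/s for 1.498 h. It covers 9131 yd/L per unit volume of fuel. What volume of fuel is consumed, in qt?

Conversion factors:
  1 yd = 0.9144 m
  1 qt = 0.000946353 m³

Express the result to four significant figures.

5.385 qt

1.498 h → 5392.8 s
d = v × t = 7.89 × 5392.8 = 42549.2 m
9131 yd/L → 8.34939×10⁶ m/m³
V = d / (distance per unit fuel) = 42549.2 / 8.34939×10⁶ = 0.00509608 m³
In qt: 0.00509608 / 0.000946353 = 5.38497 qt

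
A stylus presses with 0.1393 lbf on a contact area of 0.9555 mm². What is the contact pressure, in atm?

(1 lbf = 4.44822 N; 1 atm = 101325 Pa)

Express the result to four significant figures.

6.400 atm

0.1393 lbf × 4.44822 = 0.619637 N
0.9555 mm² × 10⁻⁶ = 9.555×10⁻⁷ m²
P = F / A = 0.619637 N / 9.555×10⁻⁷ m² = 648495 Pa
648495 Pa ÷ (101325 Pa/atm) = 6.40015 atm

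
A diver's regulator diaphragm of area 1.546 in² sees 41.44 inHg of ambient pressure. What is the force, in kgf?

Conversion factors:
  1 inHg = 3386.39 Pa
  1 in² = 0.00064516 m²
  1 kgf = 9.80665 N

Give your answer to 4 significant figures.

41.44 inHg × 3386.39 = 140332 Pa
1.546 in² × 0.00064516 = 9.97417×10⁻⁴ m²
F = P × A = 140332 Pa × 9.97417×10⁻⁴ m² = 139.97 N
139.97 N ÷ (9.80665 N/kgf) = 14.273 kgf

14.27 kgf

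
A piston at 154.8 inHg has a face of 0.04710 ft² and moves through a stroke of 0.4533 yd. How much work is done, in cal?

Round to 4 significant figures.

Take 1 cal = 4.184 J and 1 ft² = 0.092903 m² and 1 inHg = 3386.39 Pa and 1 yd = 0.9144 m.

154.8 inHg → 524213 Pa
0.04710 ft² → 0.00437573 m²
F = P × A = 524213 × 0.00437573 = 2293.81 N
0.4533 yd → 0.414498 m
W = F × d = 2293.81 × 0.414498 = 950.78 J
In cal: 950.78 / 4.184 = 227.242 cal

227.2 cal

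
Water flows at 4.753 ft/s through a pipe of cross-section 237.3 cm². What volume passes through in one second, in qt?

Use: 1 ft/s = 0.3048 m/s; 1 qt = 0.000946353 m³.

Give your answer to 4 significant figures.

4.753 ft/s × 0.3048 = 1.44871 m/s
237.3 cm² × 0.0001 = 0.02373 m²
V = v × A × t = 1.44871 m/s × 0.02373 m² × 1 s = 0.0343779 m³
0.0343779 m³ ÷ (0.000946353 m³/qt) = 36.3267 qt

36.33 qt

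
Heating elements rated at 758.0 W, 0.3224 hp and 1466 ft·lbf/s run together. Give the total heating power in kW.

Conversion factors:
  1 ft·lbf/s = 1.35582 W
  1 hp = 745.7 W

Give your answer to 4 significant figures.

758.0 W (already W)
0.3224 hp × 745.7 = 240.414 W
1466 ft·lbf/s × 1.35582 = 1987.63 W
Combined: 758 + 240.414 + 1987.63 = 2986.04 W
In kW: 2986.04 / 1000 = 2.98604 kW

2.986 kW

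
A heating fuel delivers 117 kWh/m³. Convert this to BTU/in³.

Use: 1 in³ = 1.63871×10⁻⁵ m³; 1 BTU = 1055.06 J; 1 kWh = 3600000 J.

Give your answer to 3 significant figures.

117 kWh/m³ × 3600000 J/kWh = 4.212×10⁸ J/m³
4.212×10⁸ J/m³ ÷ 1055.06 J/BTU × 1.63871×10⁻⁵ m³/in³ = 6.54204 BTU/in³

6.54 BTU/in³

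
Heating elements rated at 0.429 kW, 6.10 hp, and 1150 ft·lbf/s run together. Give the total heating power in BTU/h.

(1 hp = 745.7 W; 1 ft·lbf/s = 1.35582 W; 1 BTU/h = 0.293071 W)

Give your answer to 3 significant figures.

2.23×10⁴ BTU/h

0.429 kW × 1000 = 429 W
6.10 hp × 745.7 = 4548.77 W
1150 ft·lbf/s × 1.35582 = 1559.19 W
Sum: 429 + 4548.77 + 1559.19 = 6536.96 W
In BTU/h: 6536.96 / 0.293071 = 22305 BTU/h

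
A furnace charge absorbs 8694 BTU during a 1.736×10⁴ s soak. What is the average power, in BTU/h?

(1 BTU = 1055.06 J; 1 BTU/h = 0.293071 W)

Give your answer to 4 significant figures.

8694 BTU × 1055.06 → 9.17269×10⁶ J
P = E / t = 9.17269×10⁶ J / 17360 s = 528.381 W
528.381 W ÷ (0.293071 W/BTU/h) = 1802.91 BTU/h

1803 BTU/h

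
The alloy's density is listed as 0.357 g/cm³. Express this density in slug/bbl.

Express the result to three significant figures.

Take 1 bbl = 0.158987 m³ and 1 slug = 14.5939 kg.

3.89 slug/bbl

0.357 g/cm³ × 0.001 kg/g ÷ 10⁻⁶ m³/cm³ = 357 kg/m³
357 kg/m³ ÷ 14.5939 kg/slug × 0.158987 m³/bbl = 3.88918 slug/bbl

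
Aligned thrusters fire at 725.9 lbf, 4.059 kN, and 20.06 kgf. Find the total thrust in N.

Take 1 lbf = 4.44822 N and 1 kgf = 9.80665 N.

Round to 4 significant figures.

7485 N

725.9 lbf × 4.44822 → 3228.96 N
4.059 kN × 1000 → 4059 N
20.06 kgf × 9.80665 → 196.721 N
Sum: 3228.96 + 4059 + 196.721 = 7484.68 N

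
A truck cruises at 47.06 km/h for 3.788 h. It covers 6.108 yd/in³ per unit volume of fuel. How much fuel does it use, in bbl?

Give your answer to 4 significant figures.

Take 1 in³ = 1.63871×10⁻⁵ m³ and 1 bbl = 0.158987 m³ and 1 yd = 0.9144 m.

47.06 km/h → 13.0722 m/s
3.788 h → 13636.8 s
d = v × t = 13.0722 × 13636.8 = 178263 m
6.108 yd/in³ → 340826 m/m³
V = d / (distance per unit fuel) = 178263 / 340826 = 0.523032 m³
In bbl: 0.523032 / 0.158987 = 3.28978 bbl

3.290 bbl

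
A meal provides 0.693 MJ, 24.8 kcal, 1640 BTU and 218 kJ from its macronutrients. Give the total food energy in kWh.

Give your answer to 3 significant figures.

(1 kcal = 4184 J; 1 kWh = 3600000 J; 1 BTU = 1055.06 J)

0.693 MJ × 1000000 → 693000 J
24.8 kcal × 4184 → 103763 J
1640 BTU × 1055.06 → 1.7303×10⁶ J
218 kJ × 1000 → 218000 J
Total: 693000 + 103763 + 1.7303×10⁶ + 218000 = 2.74506×10⁶ J
In kWh: 2.74506×10⁶ / 3600000 = 0.762517 kWh

0.763 kWh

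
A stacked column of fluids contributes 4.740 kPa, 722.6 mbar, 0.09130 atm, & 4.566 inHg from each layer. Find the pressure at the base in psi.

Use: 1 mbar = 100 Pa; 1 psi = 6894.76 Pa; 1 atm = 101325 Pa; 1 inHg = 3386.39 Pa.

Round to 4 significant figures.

4.740 kPa × 1000 → 4740 Pa
722.6 mbar × 100 → 72260 Pa
0.09130 atm × 101325 → 9250.97 Pa
4.566 inHg × 3386.39 → 15462.3 Pa
Sum: 4740 + 72260 + 9250.97 + 15462.3 = 101713 Pa
In psi: 101713 / 6894.76 = 14.7522 psi

14.75 psi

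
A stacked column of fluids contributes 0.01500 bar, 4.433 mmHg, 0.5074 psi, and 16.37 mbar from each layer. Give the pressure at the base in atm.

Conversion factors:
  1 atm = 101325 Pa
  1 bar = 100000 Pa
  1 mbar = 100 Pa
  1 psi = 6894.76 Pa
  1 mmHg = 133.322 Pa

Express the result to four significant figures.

0.01500 bar × 100000 = 1500 Pa
4.433 mmHg × 133.322 = 591.016 Pa
0.5074 psi × 6894.76 = 3498.4 Pa
16.37 mbar × 100 = 1637 Pa
Combined: 1500 + 591.016 + 3498.4 + 1637 = 7226.42 Pa
In atm: 7226.42 / 101325 = 0.0713192 atm

0.07132 atm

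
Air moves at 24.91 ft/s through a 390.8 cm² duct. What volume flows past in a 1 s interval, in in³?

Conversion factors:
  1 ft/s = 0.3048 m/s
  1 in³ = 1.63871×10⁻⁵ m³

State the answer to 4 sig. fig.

1.811×10⁴ in³

24.91 ft/s × 0.3048 → 7.59257 m/s
390.8 cm² × 0.0001 → 0.03908 m²
V = v × A × t = 7.59257 m/s × 0.03908 m² × 1 s = 0.296718 m³
0.296718 m³ ÷ (1.63871×10⁻⁵ m³/in³) = 18106.8 in³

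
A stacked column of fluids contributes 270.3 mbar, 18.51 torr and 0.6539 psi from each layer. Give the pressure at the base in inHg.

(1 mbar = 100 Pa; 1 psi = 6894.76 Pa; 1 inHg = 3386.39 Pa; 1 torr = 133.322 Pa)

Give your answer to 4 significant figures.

270.3 mbar × 100 = 27030 Pa
18.51 torr × 133.322 = 2467.79 Pa
0.6539 psi × 6894.76 = 4508.48 Pa
Combined: 27030 + 2467.79 + 4508.48 = 34006.3 Pa
In inHg: 34006.3 / 3386.39 = 10.0421 inHg

10.04 inHg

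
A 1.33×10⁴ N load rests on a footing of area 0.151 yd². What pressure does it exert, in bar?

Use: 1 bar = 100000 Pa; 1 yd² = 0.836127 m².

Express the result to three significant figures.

0.151 yd² × 0.836127 = 0.126255 m²
P = F / A = 13300 N / 0.126255 m² = 105342 Pa
105342 Pa ÷ (100000 Pa/bar) = 1.05342 bar

1.05 bar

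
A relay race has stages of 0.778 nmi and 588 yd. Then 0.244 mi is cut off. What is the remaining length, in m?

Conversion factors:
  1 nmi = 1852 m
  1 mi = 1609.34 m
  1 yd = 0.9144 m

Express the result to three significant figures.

1590 m

0.778 nmi × 1852 = 1440.86 m
588 yd × 0.9144 = 537.667 m
0.244 mi × 1609.34 = 392.679 m
Result: 1440.86 + 537.667 − 392.679 = 1585.85 m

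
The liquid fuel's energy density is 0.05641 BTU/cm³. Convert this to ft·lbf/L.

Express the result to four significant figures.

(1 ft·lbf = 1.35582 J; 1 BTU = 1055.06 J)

0.05641 BTU/cm³ × 1055.06 J/BTU ÷ 10⁻⁶ m³/cm³ = 5.95159×10⁷ J/m³
5.95159×10⁷ J/m³ ÷ 1.35582 J/ft·lbf × 0.001 m³/L = 43896.6 ft·lbf/L

4.390×10⁴ ft·lbf/L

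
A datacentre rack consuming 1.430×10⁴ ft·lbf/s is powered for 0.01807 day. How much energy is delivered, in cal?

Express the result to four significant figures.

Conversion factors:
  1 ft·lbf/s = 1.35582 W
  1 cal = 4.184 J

1.430×10⁴ ft·lbf/s × 1.35582 = 19388.2 W
0.01807 day × 86400 = 1561.25 s
E = P × t = 19388.2 W × 1561.25 s = 3.02698×10⁷ J
3.02698×10⁷ J ÷ (4.184 J/cal) = 7.23466×10⁶ cal

7.235×10⁶ cal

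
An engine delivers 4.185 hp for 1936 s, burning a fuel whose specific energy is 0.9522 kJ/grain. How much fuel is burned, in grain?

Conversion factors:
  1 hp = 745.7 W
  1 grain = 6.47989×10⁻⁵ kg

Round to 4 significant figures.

6345 grain

4.185 hp → 3120.75 W
E = P × t = 3120.75 × 1936 = 6.04177×10⁶ J
0.9522 kJ/grain → 1.46947×10⁷ J/kg
m = E / e_s = 6.04177×10⁶ / 1.46947×10⁷ = 0.411153 kg
In grain: 0.411153 / 6.47989×10⁻⁵ = 6345.06 grain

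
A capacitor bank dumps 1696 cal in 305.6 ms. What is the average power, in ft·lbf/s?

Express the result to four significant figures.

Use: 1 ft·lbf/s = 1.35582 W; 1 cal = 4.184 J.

1.713×10⁴ ft·lbf/s

1696 cal × 4.184 = 7096.06 J
305.6 ms × 0.001 = 0.3056 s
P = E / t = 7096.06 J / 0.3056 s = 23220.1 W
23220.1 W ÷ (1.35582 W/ft·lbf/s) = 17126.2 ft·lbf/s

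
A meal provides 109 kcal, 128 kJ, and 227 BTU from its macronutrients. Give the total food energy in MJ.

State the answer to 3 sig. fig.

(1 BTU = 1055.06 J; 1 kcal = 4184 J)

109 kcal × 4184 = 456056 J
128 kJ × 1000 = 128000 J
227 BTU × 1055.06 = 239499 J
Combined: 456056 + 128000 + 239499 = 823555 J
In MJ: 823555 / 1000000 = 0.823555 MJ

0.824 MJ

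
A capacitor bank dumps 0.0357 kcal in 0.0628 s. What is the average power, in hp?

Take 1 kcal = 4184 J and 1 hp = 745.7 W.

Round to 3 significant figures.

3.19 hp

0.0357 kcal × 4184 → 149.369 J
P = E / t = 149.369 J / 0.0628 s = 2378.49 W
2378.49 W ÷ (745.7 W/hp) = 3.18961 hp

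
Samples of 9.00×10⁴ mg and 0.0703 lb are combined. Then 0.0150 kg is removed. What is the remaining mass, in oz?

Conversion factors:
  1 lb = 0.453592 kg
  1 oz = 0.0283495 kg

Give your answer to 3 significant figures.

3.77 oz

9.00×10⁴ mg × 10⁻⁶ = 0.09 kg
0.0703 lb × 0.453592 = 0.0318875 kg
0.0150 kg (already kg)
Sum: 0.09 + 0.0318875 − 0.015 = 0.106888 kg
In oz: 0.106888 / 0.0283495 = 3.77037 oz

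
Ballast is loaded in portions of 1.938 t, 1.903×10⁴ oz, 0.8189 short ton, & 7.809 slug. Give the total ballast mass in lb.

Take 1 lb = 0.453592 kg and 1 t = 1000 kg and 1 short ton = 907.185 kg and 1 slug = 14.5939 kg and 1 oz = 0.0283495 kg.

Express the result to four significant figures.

1.938 t × 1000 = 1938 kg
1.903×10⁴ oz × 0.0283495 = 539.491 kg
0.8189 short ton × 907.185 = 742.894 kg
7.809 slug × 14.5939 = 113.964 kg
Total: 1938 + 539.491 + 742.894 + 113.964 = 3334.35 kg
In lb: 3334.35 / 0.453592 = 7350.99 lb

7351 lb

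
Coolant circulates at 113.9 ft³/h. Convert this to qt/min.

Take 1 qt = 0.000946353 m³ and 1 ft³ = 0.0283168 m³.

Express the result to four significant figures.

113.9 ft³/h × 0.0283168 m³/ft³ ÷ 3600 s/h = 8.95912×10⁻⁴ m³/s
8.95912×10⁻⁴ m³/s ÷ 0.000946353 m³/qt × 60 s/min = 56.802 qt/min

56.80 qt/min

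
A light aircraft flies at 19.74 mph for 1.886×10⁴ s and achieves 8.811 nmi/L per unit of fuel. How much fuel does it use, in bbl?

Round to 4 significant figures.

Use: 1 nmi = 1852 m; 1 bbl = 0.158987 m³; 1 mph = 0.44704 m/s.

0.06415 bbl

19.74 mph → 8.82457 m/s
d = v × t = 8.82457 × 18860 = 166431 m
8.811 nmi/L → 1.6318×10⁷ m/m³
V = d / (distance per unit fuel) = 166431 / 1.6318×10⁷ = 0.0101992 m³
In bbl: 0.0101992 / 0.158987 = 0.0641512 bbl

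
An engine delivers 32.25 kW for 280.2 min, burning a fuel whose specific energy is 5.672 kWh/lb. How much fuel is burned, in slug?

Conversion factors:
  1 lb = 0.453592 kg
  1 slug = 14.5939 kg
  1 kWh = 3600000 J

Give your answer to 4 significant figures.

32.25 kW → 32250 W
280.2 min → 16812 s
E = P × t = 32250 × 16812 = 5.42187×10⁸ J
5.672 kWh/lb → 4.50167×10⁷ J/kg
m = E / e_s = 5.42187×10⁸ / 4.50167×10⁷ = 12.0441 kg
In slug: 12.0441 / 14.5939 = 0.825283 slug

0.8253 slug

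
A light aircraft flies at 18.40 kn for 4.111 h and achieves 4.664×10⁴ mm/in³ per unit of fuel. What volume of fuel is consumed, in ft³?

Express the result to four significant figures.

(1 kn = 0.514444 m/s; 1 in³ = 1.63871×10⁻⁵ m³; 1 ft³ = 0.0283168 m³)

1.738 ft³

18.40 kn → 9.46577 m/s
4.111 h → 14799.6 s
d = v × t = 9.46577 × 14799.6 = 140090 m
4.664×10⁴ mm/in³ → 2.84614×10⁶ m/m³
V = d / (distance per unit fuel) = 140090 / 2.84614×10⁶ = 0.0492211 m³
In ft³: 0.0492211 / 0.0283168 = 1.73823 ft³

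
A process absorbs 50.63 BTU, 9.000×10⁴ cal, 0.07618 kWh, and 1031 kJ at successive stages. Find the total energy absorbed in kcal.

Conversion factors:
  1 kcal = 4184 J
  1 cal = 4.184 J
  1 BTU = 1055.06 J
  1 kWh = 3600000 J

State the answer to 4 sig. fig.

50.63 BTU × 1055.06 = 53417.7 J
9.000×10⁴ cal × 4.184 = 376560 J
0.07618 kWh × 3600000 = 274248 J
1031 kJ × 1000 = 1.031×10⁶ J
Combined: 53417.7 + 376560 + 274248 + 1.031×10⁶ = 1.73523×10⁶ J
In kcal: 1.73523×10⁶ / 4184 = 414.73 kcal

414.7 kcal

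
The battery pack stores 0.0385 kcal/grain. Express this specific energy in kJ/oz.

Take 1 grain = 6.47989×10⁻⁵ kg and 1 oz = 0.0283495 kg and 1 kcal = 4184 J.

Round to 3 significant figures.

70.5 kJ/oz

0.0385 kcal/grain × 4184 J/kcal ÷ 6.47989×10⁻⁵ kg/grain = 2.48591×10⁶ J/kg
2.48591×10⁶ J/kg ÷ 1000 J/kJ × 0.0283495 kg/oz = 70.4743 kJ/oz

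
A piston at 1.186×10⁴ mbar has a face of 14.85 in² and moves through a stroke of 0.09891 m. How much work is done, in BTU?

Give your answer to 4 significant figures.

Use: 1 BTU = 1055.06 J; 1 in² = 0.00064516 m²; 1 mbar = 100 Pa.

1.186×10⁴ mbar → 1.186×10⁶ Pa
14.85 in² → 0.00958063 m²
F = P × A = 1.186×10⁶ × 0.00958063 = 11362.6 N
W = F × d = 11362.6 × 0.09891 = 1123.87 J
In BTU: 1123.87 / 1055.06 = 1.06522 BTU

1.065 BTU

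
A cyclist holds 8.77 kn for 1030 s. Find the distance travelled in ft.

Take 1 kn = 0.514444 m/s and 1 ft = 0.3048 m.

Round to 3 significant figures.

1.52×10⁴ ft

8.77 kn × 0.514444 → 4.51167 m/s
d = v × t = 4.51167 m/s × 1030 s = 4647.02 m
4647.02 m ÷ (0.3048 m/ft) = 15246.1 ft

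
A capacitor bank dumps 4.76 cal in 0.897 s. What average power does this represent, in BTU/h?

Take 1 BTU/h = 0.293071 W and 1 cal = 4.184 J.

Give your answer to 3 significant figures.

75.8 BTU/h

4.76 cal × 4.184 = 19.9158 J
P = E / t = 19.9158 J / 0.897 s = 22.2027 W
22.2027 W ÷ (0.293071 W/BTU/h) = 75.7588 BTU/h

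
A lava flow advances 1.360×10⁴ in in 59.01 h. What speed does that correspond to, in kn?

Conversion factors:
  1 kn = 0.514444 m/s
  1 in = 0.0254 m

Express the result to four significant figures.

0.003161 kn

1.360×10⁴ in × 0.0254 = 345.44 m
59.01 h × 3600 = 212436 s
v = d / t = 345.44 m / 212436 s = 0.00162609 m/s
0.00162609 m/s ÷ (0.514444 m/s/kn) = 0.00316087 kn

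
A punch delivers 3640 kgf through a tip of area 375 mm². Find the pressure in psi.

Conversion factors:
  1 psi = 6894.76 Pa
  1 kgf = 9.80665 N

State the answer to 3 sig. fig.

3640 kgf × 9.80665 → 35696.2 N
375 mm² × 10⁻⁶ → 3.75×10⁻⁴ m²
P = F / A = 35696.2 N / 3.75×10⁻⁴ m² = 9.51899×10⁷ Pa
9.51899×10⁷ Pa ÷ (6894.76 Pa/psi) = 13806.1 psi

1.38×10⁴ psi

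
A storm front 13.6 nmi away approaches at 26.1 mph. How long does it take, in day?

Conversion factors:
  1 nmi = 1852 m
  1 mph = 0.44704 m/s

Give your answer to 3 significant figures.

0.0250 day

13.6 nmi × 1852 = 25187.2 m
26.1 mph × 0.44704 = 11.6677 m/s
t = d / v = 25187.2 m / 11.6677 m/s = 2158.71 s
2158.71 s ÷ (86400 s/day) = 0.0249851 day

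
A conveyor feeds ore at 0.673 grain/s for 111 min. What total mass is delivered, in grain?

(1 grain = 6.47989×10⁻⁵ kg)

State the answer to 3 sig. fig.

0.673 grain/s → 4.36097×10⁻⁵ kg/s
111 min → 6660 s
m = ṁ × t = 4.36097×10⁻⁵ × 6660 = 0.290441 kg
In grain: 0.290441 / 6.47989×10⁻⁵ = 4482.19 grain

4480 grain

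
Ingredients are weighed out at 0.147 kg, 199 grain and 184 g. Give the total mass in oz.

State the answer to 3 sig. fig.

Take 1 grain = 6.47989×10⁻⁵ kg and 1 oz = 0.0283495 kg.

0.147 kg (already kg)
199 grain × 6.47989×10⁻⁵ → 0.012895 kg
184 g × 0.001 → 0.184 kg
Sum: 0.147 + 0.012895 + 0.184 = 0.343895 kg
In oz: 0.343895 / 0.0283495 = 12.1305 oz

12.1 oz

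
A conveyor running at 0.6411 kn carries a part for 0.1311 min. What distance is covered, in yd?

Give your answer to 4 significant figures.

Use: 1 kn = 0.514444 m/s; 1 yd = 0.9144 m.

0.6411 kn × 0.514444 → 0.32981 m/s
0.1311 min × 60 → 7.866 s
d = v × t = 0.32981 m/s × 7.866 s = 2.59429 m
2.59429 m ÷ (0.9144 m/yd) = 2.83715 yd

2.837 yd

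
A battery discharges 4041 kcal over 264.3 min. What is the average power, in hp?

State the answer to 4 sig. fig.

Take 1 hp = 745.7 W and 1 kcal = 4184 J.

1.430 hp

4041 kcal × 4184 → 1.69075×10⁷ J
264.3 min × 60 → 15858 s
P = E / t = 1.69075×10⁷ J / 15858 s = 1066.18 W
1066.18 W ÷ (745.7 W/hp) = 1.42977 hp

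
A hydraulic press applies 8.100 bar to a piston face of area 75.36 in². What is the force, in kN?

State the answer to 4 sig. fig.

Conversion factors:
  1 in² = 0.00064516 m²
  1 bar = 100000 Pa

8.100 bar × 100000 → 810000 Pa
75.36 in² × 0.00064516 → 0.0486193 m²
F = P × A = 810000 Pa × 0.0486193 m² = 39381.6 N
39381.6 N ÷ (1000 N/kN) = 39.3816 kN

39.38 kN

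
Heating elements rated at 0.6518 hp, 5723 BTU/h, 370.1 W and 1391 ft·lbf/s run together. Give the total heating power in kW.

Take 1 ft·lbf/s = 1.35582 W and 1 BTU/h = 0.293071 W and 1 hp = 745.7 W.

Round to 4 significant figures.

0.6518 hp × 745.7 → 486.047 W
5723 BTU/h × 0.293071 → 1677.25 W
370.1 W (already W)
1391 ft·lbf/s × 1.35582 → 1885.95 W
Combined: 486.047 + 1677.25 + 370.1 + 1885.95 = 4419.35 W
In kW: 4419.35 / 1000 = 4.41935 kW

4.419 kW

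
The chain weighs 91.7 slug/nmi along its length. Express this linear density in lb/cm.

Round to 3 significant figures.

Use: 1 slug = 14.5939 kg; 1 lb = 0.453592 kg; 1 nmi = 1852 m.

0.0159 lb/cm

91.7 slug/nmi × 14.5939 kg/slug ÷ 1852 m/nmi = 0.722603 kg/m
0.722603 kg/m ÷ 0.453592 kg/lb × 0.01 m/cm = 0.0159307 lb/cm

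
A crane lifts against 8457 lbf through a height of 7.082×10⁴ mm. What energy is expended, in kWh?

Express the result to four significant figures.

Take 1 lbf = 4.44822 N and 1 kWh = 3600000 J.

8457 lbf × 4.44822 = 37618.6 N
7.082×10⁴ mm × 0.001 = 70.82 m
W = F × d = 37618.6 N × 70.82 m = 2.66415×10⁶ J
2.66415×10⁶ J ÷ (3600000 J/kWh) = 0.740042 kWh

0.7400 kWh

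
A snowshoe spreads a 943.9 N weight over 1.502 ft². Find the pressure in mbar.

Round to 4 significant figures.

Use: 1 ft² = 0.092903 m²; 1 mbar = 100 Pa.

67.64 mbar

1.502 ft² × 0.092903 → 0.13954 m²
P = F / A = 943.9 N / 0.13954 m² = 6764.37 Pa
6764.37 Pa ÷ (100 Pa/mbar) = 67.6437 mbar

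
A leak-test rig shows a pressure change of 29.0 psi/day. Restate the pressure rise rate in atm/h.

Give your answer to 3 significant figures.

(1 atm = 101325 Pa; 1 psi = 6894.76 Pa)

0.0822 atm/h

29.0 psi/day × 6894.76 Pa/psi ÷ 86400 s/day = 2.31421 Pa/s
2.31421 Pa/s ÷ 101325 Pa/atm × 3600 s/h = 0.0822221 atm/h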